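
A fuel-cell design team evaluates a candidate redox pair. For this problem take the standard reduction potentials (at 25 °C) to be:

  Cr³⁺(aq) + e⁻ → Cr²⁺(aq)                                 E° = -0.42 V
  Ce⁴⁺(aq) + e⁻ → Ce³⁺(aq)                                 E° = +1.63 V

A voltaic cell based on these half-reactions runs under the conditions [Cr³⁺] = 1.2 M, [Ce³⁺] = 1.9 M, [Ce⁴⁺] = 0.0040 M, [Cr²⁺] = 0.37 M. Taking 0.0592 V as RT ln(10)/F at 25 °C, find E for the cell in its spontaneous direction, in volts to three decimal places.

+1.861 V

Ce⁴⁺/Ce³⁺ is the cathode (higher E°), Cr³⁺/Cr²⁺ the anode: E°cell = +1.63 − (-0.42) = +2.05 V, n = 1.
Overall: Ce⁴⁺(aq) + Cr²⁺(aq) → Ce³⁺(aq) + Cr³⁺(aq)
Q = [Ce³⁺]·[Cr³⁺] / ([Ce⁴⁺]·[Cr²⁺]); log Q = 3.188.
E = E° − (0.0592/n) log Q = +2.05 − (0.0592/1)(3.188) = +1.861 V.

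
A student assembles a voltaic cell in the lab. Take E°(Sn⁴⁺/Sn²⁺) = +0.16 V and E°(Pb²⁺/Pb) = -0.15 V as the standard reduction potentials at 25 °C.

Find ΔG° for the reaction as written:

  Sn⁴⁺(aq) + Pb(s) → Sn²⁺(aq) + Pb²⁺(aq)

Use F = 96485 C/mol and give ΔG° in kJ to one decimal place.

As written, Sn⁴⁺/Sn²⁺ is reduced (cathode) and Pb²⁺/Pb is oxidised (anode), so E°cell = (+0.16) − (-0.15) = +0.31 V.
Balancing electrons gives n = 2.
ΔG° = −nFE° = −(2)(96485)(+0.31) = -59,821 J = -59.8 kJ.

-59.8 kJ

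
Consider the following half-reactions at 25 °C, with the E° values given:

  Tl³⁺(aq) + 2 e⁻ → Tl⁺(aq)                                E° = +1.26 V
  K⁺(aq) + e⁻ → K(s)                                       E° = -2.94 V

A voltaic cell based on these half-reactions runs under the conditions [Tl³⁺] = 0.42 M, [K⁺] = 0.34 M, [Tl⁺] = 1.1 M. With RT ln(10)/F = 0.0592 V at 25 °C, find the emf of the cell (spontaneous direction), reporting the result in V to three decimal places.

+4.215 V

Tl³⁺/Tl⁺ is the cathode (higher E°), K⁺/K the anode: E°cell = +1.26 − (-2.94) = +4.20 V, n = 2.
Overall: Tl³⁺(aq) + 2 K(s) → Tl⁺(aq) + 2 K⁺(aq)
Q = [Tl⁺]·[K⁺]^2 / ([Tl³⁺]); log Q = -0.519.
E = E° − (0.0592/n) log Q = +4.20 − (0.0592/2)(-0.519) = +4.215 V.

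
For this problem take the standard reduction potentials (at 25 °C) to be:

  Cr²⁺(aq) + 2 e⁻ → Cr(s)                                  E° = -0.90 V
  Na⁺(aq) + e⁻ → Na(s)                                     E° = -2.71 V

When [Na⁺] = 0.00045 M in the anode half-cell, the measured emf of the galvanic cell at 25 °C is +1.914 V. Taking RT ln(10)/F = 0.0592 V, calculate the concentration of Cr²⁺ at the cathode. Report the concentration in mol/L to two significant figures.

Cr²⁺/Cr is the cathode, Na⁺/Na the anode: E°cell = +1.81 V, n = 2.
Overall reaction: Cr²⁺(aq) + 2 Na(s) → Cr(s) + 2 Na⁺(aq); Q = [Na⁺]^2/[Cr²⁺]^1.
From E = E° − (0.0592/n) log Q: log Q = (E° − E)·n/0.0592 = (+1.81 − (+1.914))·2/0.0592 = -3.5135.
So 1·log[Cr²⁺] = 2·log(0.00045) − log Q = -6.6936 − (-3.5135) = -3.1801; [Cr²⁺] = 10^(-3.1801) ≈ 0.00066 M.

0.00066 M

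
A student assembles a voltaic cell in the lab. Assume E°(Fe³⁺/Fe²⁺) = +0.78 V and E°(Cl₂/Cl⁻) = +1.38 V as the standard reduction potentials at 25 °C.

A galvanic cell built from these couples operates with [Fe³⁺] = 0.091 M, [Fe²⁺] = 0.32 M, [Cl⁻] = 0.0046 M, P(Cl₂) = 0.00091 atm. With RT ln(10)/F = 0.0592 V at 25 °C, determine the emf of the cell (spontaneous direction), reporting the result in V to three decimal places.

+0.681 V

Cl₂/Cl⁻ is the cathode (higher E°), Fe³⁺/Fe²⁺ the anode: E°cell = +1.38 − (+0.78) = +0.60 V, n = 2.
Overall: Cl₂(g) + 2 Fe²⁺(aq) → 2 Cl⁻(aq) + 2 Fe³⁺(aq)
Q = [Cl⁻]^2·[Fe³⁺]^2 / (P(Cl₂)·[Fe²⁺]^2); log Q = -2.726.
E = E° − (0.0592/n) log Q = +0.60 − (0.0592/2)(-2.726) = +0.681 V.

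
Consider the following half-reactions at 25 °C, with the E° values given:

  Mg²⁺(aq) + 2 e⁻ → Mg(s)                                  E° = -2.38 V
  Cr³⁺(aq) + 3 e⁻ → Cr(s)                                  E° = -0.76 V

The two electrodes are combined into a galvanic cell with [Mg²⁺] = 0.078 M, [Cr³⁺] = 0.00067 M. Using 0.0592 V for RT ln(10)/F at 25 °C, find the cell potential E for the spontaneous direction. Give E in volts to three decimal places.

Cr³⁺/Cr is the cathode (higher E°), Mg²⁺/Mg the anode: E°cell = -0.76 − (-2.38) = +1.62 V, n = 6.
Overall: 2 Cr³⁺(aq) + 3 Mg(s) → 2 Cr(s) + 3 Mg²⁺(aq)
Q = [Mg²⁺]^3 / ([Cr³⁺]^2); log Q = 3.024.
E = E° − (0.0592/n) log Q = +1.62 − (0.0592/6)(3.024) = +1.590 V.

+1.590 V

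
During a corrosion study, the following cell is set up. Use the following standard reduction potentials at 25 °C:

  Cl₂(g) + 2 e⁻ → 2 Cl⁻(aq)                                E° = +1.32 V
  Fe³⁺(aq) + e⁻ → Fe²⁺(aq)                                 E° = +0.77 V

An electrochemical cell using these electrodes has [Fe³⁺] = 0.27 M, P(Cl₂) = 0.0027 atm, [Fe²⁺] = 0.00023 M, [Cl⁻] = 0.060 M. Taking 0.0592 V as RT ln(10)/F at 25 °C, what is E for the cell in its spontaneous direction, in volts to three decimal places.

+0.365 V

Cl₂/Cl⁻ is the cathode (higher E°), Fe³⁺/Fe²⁺ the anode: E°cell = +1.32 − (+0.77) = +0.55 V, n = 2.
Overall: Cl₂(g) + 2 Fe²⁺(aq) → 2 Cl⁻(aq) + 2 Fe³⁺(aq)
Q = [Cl⁻]^2·[Fe³⁺]^2 / (P(Cl₂)·[Fe²⁺]^2); log Q = 6.264.
E = E° − (0.0592/n) log Q = +0.55 − (0.0592/2)(6.264) = +0.365 V.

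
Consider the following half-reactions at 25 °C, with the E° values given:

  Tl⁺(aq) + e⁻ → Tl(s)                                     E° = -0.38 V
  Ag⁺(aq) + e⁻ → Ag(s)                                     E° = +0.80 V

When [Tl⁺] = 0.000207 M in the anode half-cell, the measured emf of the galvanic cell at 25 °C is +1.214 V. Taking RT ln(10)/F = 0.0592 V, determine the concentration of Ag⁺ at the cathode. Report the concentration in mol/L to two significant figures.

0.00078 M

Ag⁺/Ag is the cathode, Tl⁺/Tl the anode: E°cell = +1.18 V, n = 1.
Overall reaction: Ag⁺(aq) + Tl(s) → Ag(s) + Tl⁺(aq); Q = [Tl⁺]^1/[Ag⁺]^1.
From E = E° − (0.0592/n) log Q: log Q = (E° − E)·n/0.0592 = (+1.18 − (+1.214))·1/0.0592 = -0.5743.
So 1·log[Ag⁺] = 1·log(0.000207) − log Q = -3.6840 − (-0.5743) = -3.1097; [Ag⁺] = 10^(-3.1097) ≈ 0.00078 M.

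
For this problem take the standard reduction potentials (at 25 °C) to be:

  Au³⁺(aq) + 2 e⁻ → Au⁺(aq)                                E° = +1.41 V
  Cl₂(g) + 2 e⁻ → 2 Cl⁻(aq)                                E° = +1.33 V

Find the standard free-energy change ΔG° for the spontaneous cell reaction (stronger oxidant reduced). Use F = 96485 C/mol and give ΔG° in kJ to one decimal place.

-15.4 kJ

Au³⁺/Au⁺ (E° = +1.41 V) is the cathode; Cl₂/Cl⁻ (E° = +1.33 V) is the anode, so E°cell = +0.08 V.
Balancing electrons gives n = 2 (lcm of 2 and 2).
ΔG° = −nFE° = −(2)(96485)(+0.08) = -15,438 J = -15.4 kJ.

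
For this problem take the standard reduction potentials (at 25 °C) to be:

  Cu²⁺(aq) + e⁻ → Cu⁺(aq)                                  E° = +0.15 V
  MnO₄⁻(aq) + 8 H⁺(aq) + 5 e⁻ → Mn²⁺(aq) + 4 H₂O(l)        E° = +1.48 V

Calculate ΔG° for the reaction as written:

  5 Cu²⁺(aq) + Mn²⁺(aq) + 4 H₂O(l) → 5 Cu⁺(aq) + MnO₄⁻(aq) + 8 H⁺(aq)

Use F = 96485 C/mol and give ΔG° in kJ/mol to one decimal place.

As written, Cu²⁺/Cu⁺ is reduced (cathode) and MnO₄⁻/Mn²⁺ is oxidised (anode), so E°cell = (+0.15) − (+1.48) = -1.33 V.
Balancing electrons gives n = 5.
ΔG° = −nFE° = −(5)(96485)(-1.33) = 641,625 J = +641.6 kJ/mol.

+641.6 kJ/mol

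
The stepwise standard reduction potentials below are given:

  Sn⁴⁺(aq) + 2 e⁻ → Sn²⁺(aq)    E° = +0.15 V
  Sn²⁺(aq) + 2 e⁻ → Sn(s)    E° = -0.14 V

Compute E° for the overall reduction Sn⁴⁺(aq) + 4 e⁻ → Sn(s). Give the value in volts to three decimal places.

+0.005 V

Since ΔG° = −nFE° is additive over sequential reductions, n₃E°₃ = n₁E°₁ + n₂E°₂.
E°₃ = (2×+0.15 + 2×-0.14) / 4 = (+0.020) / 4 = +0.005 V.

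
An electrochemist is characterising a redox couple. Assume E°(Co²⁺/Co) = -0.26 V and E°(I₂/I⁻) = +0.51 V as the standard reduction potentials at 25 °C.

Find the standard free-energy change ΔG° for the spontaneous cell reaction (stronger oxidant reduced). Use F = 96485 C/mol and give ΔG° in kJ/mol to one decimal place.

I₂/I⁻ (E° = +0.51 V) is the cathode; Co²⁺/Co (E° = -0.26 V) is the anode, so E°cell = +0.77 V.
Balancing electrons gives n = 2 (lcm of 2 and 2).
ΔG° = −nFE° = −(2)(96485)(+0.77) = -148,587 J = -148.6 kJ/mol.

-148.6 kJ/mol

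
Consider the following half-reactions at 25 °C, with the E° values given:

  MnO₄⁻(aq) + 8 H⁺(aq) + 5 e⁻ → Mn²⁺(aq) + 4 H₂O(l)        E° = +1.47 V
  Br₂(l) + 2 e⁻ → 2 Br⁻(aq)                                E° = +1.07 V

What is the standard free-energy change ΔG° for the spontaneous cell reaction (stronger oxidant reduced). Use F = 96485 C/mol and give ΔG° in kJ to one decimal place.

-385.9 kJ

MnO₄⁻/Mn²⁺ (E° = +1.47 V) is the cathode; Br₂/Br⁻ (E° = +1.07 V) is the anode, so E°cell = +0.40 V.
Balancing electrons gives n = 10 (lcm of 5 and 2).
ΔG° = −nFE° = −(10)(96485)(+0.40) = -385,940 J = -385.9 kJ.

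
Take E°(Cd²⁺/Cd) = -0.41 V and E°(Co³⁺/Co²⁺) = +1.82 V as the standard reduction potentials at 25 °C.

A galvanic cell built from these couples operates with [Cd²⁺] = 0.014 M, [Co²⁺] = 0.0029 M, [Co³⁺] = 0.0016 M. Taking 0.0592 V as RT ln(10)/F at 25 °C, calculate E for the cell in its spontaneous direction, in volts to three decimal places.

+2.270 V

Co³⁺/Co²⁺ is the cathode (higher E°), Cd²⁺/Cd the anode: E°cell = +1.82 − (-0.41) = +2.23 V, n = 2.
Overall: 2 Co³⁺(aq) + Cd(s) → 2 Co²⁺(aq) + Cd²⁺(aq)
Q = [Co²⁺]^2·[Cd²⁺] / ([Co³⁺]^2); log Q = -1.337.
E = E° − (0.0592/n) log Q = +2.23 − (0.0592/2)(-1.337) = +2.270 V.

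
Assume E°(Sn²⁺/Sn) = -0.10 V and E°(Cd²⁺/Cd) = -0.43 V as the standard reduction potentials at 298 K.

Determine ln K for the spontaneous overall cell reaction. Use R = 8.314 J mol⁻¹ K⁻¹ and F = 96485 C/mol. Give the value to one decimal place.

Cathode: Sn²⁺/Sn; anode: Cd²⁺/Cd. E°cell = (-0.10) − (-0.43) = +0.33 V, with n = 2.
ΔG° = −nFE° = −RT ln K, so ln K = nFE°/(RT) = (2)(96485)(+0.33) / ((8.314)(298)) = 25.703.

25.7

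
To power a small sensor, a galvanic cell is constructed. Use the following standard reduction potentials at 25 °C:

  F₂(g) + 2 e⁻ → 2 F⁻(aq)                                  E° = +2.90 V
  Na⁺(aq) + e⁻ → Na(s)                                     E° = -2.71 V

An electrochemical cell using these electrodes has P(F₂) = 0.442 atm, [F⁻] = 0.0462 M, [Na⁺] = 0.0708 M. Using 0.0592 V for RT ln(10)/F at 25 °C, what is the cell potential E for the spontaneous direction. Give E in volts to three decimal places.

+5.747 V

F₂/F⁻ is the cathode (higher E°), Na⁺/Na the anode: E°cell = +2.90 − (-2.71) = +5.61 V, n = 2.
Overall: F₂(g) + 2 Na(s) → 2 F⁻(aq) + 2 Na⁺(aq)
Q = [F⁻]^2·[Na⁺]^2 / (P(F₂)); log Q = -4.616.
E = E° − (0.0592/n) log Q = +5.61 − (0.0592/2)(-4.616) = +5.747 V.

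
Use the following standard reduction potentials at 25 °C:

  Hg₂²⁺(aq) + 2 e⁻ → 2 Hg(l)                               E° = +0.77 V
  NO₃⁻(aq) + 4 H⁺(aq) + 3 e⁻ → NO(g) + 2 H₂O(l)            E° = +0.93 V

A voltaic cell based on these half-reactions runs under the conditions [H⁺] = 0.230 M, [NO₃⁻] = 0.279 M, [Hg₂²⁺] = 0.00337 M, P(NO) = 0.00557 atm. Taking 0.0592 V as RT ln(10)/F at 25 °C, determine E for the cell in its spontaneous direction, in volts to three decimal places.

NO₃⁻/NO is the cathode (higher E°), Hg₂²⁺/Hg the anode: E°cell = +0.93 − (+0.77) = +0.16 V, n = 6.
Overall: 2 NO₃⁻(aq) + 8 H⁺(aq) + 6 Hg(l) → 2 NO(g) + 4 H₂O(l) + 3 Hg₂²⁺(aq)
Q = P(NO)^2·[Hg₂²⁺]^3 / ([NO₃⁻]^2·[H⁺]^8); log Q = -5.710.
E = E° − (0.0592/n) log Q = +0.16 − (0.0592/6)(-5.710) = +0.216 V.

+0.216 V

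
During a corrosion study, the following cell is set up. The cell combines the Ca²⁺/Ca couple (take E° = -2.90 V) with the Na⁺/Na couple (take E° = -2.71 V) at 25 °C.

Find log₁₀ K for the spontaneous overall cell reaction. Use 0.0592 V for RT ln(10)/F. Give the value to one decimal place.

6.4

Cathode: Na⁺/Na; anode: Ca²⁺/Ca. E°cell = +0.19 V, n = 2.
log K = nE°cell / 0.0592 = (2)(+0.19) / 0.0592 = 6.4.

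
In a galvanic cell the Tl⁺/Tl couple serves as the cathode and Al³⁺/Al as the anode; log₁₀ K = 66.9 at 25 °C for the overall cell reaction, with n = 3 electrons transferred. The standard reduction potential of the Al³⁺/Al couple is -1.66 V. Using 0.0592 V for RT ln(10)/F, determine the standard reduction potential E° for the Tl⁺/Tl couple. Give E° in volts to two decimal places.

-0.34 V

E°cell = (0.0592/n)·log K = (0.0592/3)(66.9) = +1.320 V.
Since Tl⁺/Tl is the cathode and Al³⁺/Al the anode, E°cell = E°(Tl⁺/Tl) − E°(Al³⁺/Al).
So E°(Tl⁺/Tl) = E°cell + E°(Al³⁺/Al) = +1.320 + (-1.66) = -0.34 V.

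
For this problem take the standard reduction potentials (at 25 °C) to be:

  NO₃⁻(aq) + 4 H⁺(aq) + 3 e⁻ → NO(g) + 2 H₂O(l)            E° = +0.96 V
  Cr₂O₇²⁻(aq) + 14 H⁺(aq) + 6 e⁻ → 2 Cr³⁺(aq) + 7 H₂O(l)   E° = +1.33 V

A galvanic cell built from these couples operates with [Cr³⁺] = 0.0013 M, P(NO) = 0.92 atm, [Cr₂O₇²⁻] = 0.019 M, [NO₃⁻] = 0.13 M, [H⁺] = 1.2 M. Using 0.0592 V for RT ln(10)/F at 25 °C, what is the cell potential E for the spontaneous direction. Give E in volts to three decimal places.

Cr₂O₇²⁻/Cr³⁺ is the cathode (higher E°), NO₃⁻/NO the anode: E°cell = +1.33 − (+0.96) = +0.37 V, n = 6.
Overall: Cr₂O₇²⁻(aq) + 6 H⁺(aq) + 2 NO(g) → 2 Cr³⁺(aq) + 3 H₂O(l) + 2 NO₃⁻(aq)
Q = [Cr³⁺]^2·[NO₃⁻]^2 / ([Cr₂O₇²⁻]·[H⁺]^6·P(NO)^2); log Q = -6.226.
E = E° − (0.0592/n) log Q = +0.37 − (0.0592/6)(-6.226) = +0.431 V.

+0.431 V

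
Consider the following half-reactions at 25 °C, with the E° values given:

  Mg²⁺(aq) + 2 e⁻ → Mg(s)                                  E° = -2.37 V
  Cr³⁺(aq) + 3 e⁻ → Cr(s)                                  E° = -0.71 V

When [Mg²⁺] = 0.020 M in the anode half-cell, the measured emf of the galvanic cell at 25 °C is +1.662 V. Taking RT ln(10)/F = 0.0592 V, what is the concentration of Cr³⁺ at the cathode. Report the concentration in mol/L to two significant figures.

Cr³⁺/Cr is the cathode, Mg²⁺/Mg the anode: E°cell = +1.66 V, n = 6.
Overall reaction: 2 Cr³⁺(aq) + 3 Mg(s) → 2 Cr(s) + 3 Mg²⁺(aq); Q = [Mg²⁺]^3/[Cr³⁺]^2.
From E = E° − (0.0592/n) log Q: log Q = (E° − E)·n/0.0592 = (+1.66 − (+1.662))·6/0.0592 = -0.2027.
So 2·log[Cr³⁺] = 3·log(0.02) − log Q = -5.0969 − (-0.2027) = -4.8942; log[Cr³⁺] = -4.8942 / 2 = -2.4471; [Cr³⁺] = 10^(-2.4471) ≈ 0.0036 M.

0.0036 M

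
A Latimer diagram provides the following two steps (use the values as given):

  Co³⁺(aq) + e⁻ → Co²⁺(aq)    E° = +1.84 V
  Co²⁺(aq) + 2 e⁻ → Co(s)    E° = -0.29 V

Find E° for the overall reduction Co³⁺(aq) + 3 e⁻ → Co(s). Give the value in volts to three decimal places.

Since ΔG° = −nFE° is additive over sequential reductions, n₃E°₃ = n₁E°₁ + n₂E°₂.
E°₃ = (1×+1.84 + 2×-0.29) / 3 = (+1.260) / 3 = +0.420 V.
Simply averaging or adding the two E° values would be wrong; the electron-weighted sum is required.

+0.420 V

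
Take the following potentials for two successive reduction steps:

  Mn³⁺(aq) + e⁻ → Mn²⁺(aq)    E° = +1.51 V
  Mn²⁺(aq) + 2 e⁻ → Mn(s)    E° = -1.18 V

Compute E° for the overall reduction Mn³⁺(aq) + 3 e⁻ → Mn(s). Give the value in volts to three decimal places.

Standard free energies of sequential steps add: ΔG°₃ = ΔG°₁ + ΔG°₂, so n₃E°₃ = n₁E°₁ + n₂E°₂.
E°₃ = (1×+1.51 + 2×-1.18) / 3 = (-0.850) / 3 = -0.283 V.

-0.283 V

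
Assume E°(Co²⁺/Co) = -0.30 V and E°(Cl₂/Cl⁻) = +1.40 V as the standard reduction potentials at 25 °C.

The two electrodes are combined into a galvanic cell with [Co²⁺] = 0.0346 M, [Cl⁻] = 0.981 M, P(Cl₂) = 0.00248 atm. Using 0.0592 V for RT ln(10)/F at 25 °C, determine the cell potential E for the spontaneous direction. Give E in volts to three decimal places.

Cl₂/Cl⁻ is the cathode (higher E°), Co²⁺/Co the anode: E°cell = +1.40 − (-0.30) = +1.70 V, n = 2.
Overall: Cl₂(g) + Co(s) → 2 Cl⁻(aq) + Co²⁺(aq)
Q = [Cl⁻]^2·[Co²⁺] / (P(Cl₂)); log Q = 1.128.
E = E° − (0.0592/n) log Q = +1.70 − (0.0592/2)(1.128) = +1.667 V.

+1.667 V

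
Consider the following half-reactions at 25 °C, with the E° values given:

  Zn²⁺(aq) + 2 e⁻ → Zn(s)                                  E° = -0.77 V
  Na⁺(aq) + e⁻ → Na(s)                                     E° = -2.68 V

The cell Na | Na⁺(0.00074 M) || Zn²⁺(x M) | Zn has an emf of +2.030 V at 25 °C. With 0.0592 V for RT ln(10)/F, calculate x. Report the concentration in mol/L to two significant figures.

0.0062 M

Zn²⁺/Zn is the cathode, Na⁺/Na the anode: E°cell = +1.91 V, n = 2.
Overall reaction: Zn²⁺(aq) + 2 Na(s) → Zn(s) + 2 Na⁺(aq); Q = [Na⁺]^2/[Zn²⁺]^1.
From E = E° − (0.0592/n) log Q: log Q = (E° − E)·n/0.0592 = (+1.91 − (+2.030))·2/0.0592 = -4.0541.
So 1·log[Zn²⁺] = 2·log(0.00074) − log Q = -6.2615 − (-4.0541) = -2.2074; [Zn²⁺] = 10^(-2.2074) ≈ 0.0062 M.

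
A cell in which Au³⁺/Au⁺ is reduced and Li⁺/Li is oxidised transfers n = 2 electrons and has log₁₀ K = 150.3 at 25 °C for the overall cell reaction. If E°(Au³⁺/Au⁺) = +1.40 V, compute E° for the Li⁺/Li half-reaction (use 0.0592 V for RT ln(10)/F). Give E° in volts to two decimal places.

E°cell = (0.0592/n)·log K = (0.0592/2)(150.3) = +4.449 V.
Since Au³⁺/Au⁺ is the cathode and Li⁺/Li the anode, E°cell = E°(Au³⁺/Au⁺) − E°(Li⁺/Li).
So E°(Li⁺/Li) = E°(Au³⁺/Au⁺) − E°cell = (+1.40) − (+4.449) = -3.05 V.

-3.05 V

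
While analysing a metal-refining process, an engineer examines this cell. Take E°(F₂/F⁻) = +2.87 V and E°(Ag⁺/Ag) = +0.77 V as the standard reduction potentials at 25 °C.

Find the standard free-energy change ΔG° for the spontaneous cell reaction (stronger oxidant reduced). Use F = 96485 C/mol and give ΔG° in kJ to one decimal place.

-405.2 kJ

F₂/F⁻ (E° = +2.87 V) is the cathode; Ag⁺/Ag (E° = +0.77 V) is the anode, so E°cell = +2.10 V.
Balancing electrons gives n = 2 (lcm of 2 and 1).
ΔG° = −nFE° = −(2)(96485)(+2.10) = -405,237 J = -405.2 kJ.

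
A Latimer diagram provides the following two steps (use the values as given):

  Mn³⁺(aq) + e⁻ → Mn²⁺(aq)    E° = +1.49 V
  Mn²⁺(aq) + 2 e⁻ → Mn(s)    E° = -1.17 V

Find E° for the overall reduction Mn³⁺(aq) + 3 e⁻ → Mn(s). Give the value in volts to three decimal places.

Adding the free-energy changes (−nFE°) of the two steps gives −n₃FE°₃ = −n₁FE°₁ − n₂FE°₂.
E°₃ = (1×+1.49 + 2×-1.17) / 3 = (-0.850) / 3 = -0.283 V.
E° values themselves are not directly additive — weighting by electron count is essential.

-0.283 V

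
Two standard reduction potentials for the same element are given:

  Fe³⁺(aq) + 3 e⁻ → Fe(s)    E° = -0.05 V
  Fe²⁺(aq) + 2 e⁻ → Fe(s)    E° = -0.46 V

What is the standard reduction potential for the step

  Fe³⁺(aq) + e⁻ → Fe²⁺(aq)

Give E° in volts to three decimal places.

Sequential free energies add, so n₃E°₃ = n₁E°₁ + n₂E°₂.
With n₃ = 3, and the known step contributing 2×(-0.46) V, the unknown satisfies 1·E° = 3×(-0.05) − 2×(-0.46) = +0.770.
E° = +0.770 / 1 = +0.770 V.

+0.770 V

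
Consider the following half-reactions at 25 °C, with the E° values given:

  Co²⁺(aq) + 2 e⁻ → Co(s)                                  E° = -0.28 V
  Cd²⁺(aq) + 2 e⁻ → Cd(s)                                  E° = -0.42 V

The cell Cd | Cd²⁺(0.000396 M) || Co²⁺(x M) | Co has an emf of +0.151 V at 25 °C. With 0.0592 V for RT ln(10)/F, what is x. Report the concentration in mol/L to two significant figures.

0.00093 M

Co²⁺/Co is the cathode, Cd²⁺/Cd the anode: E°cell = +0.14 V, n = 2.
Overall reaction: Co²⁺(aq) + Cd(s) → Co(s) + Cd²⁺(aq); Q = [Cd²⁺]^1/[Co²⁺]^1.
From E = E° − (0.0592/n) log Q: log Q = (E° − E)·n/0.0592 = (+0.14 − (+0.151))·2/0.0592 = -0.3716.
So 1·log[Co²⁺] = 1·log(0.000396) − log Q = -3.4023 − (-0.3716) = -3.0307; [Co²⁺] = 10^(-3.0307) ≈ 0.00093 M.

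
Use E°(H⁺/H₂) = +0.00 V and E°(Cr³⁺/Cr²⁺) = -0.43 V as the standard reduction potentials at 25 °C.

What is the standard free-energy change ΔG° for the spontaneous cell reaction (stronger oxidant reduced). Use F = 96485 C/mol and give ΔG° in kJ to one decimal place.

-83.0 kJ

H⁺/H₂ (E° = +0.00 V) is the cathode; Cr³⁺/Cr²⁺ (E° = -0.43 V) is the anode, so E°cell = +0.43 V.
Balancing electrons gives n = 2 (lcm of 2 and 1).
ΔG° = −nFE° = −(2)(96485)(+0.43) = -82,977 J = -83.0 kJ.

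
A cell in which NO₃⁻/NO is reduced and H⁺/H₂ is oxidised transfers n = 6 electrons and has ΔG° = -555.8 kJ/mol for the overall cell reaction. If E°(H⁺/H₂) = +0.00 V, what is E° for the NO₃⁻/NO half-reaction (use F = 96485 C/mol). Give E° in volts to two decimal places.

E°cell = −ΔG°/(nF) = −(-555.8×10³)/((6)(96485)) = +0.960 V.
Since NO₃⁻/NO is the cathode and H⁺/H₂ the anode, E°cell = E°(NO₃⁻/NO) − E°(H⁺/H₂).
So E°(NO₃⁻/NO) = E°cell + E°(H⁺/H₂) = +0.960 + (+0.00) = +0.96 V.

+0.96 V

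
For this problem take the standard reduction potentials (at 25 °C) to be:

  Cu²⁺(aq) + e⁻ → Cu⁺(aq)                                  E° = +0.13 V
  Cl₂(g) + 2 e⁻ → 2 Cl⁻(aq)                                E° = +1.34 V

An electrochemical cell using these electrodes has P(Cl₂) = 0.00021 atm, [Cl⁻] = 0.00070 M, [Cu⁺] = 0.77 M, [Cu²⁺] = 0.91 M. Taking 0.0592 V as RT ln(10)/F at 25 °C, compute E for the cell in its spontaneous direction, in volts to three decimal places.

Cl₂/Cl⁻ is the cathode (higher E°), Cu²⁺/Cu⁺ the anode: E°cell = +1.34 − (+0.13) = +1.21 V, n = 2.
Overall: Cl₂(g) + 2 Cu⁺(aq) → 2 Cl⁻(aq) + 2 Cu²⁺(aq)
Q = [Cl⁻]^2·[Cu²⁺]^2 / (P(Cl₂)·[Cu⁺]^2); log Q = -2.487.
E = E° − (0.0592/n) log Q = +1.21 − (0.0592/2)(-2.487) = +1.284 V.

+1.284 V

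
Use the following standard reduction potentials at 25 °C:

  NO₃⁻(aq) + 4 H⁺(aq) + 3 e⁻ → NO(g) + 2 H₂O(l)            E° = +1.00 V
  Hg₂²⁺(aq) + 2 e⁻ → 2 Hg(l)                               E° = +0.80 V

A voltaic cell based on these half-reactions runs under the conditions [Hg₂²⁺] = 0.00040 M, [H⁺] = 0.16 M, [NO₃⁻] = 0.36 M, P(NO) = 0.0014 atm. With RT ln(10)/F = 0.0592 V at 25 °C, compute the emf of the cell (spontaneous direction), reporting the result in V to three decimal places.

+0.285 V

NO₃⁻/NO is the cathode (higher E°), Hg₂²⁺/Hg the anode: E°cell = +1.00 − (+0.80) = +0.20 V, n = 6.
Overall: 2 NO₃⁻(aq) + 8 H⁺(aq) + 6 Hg(l) → 2 NO(g) + 4 H₂O(l) + 3 Hg₂²⁺(aq)
Q = P(NO)^2·[Hg₂²⁺]^3 / ([NO₃⁻]^2·[H⁺]^8); log Q = -8.647.
E = E° − (0.0592/n) log Q = +0.20 − (0.0592/6)(-8.647) = +0.285 V.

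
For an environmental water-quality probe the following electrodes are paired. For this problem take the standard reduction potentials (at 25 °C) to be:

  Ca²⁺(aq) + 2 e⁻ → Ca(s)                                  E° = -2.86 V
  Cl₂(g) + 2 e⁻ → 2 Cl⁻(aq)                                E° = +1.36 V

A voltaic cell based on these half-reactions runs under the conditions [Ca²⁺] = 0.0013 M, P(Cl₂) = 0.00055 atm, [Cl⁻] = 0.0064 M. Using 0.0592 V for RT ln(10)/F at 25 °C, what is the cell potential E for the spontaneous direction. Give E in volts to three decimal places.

Cl₂/Cl⁻ is the cathode (higher E°), Ca²⁺/Ca the anode: E°cell = +1.36 − (-2.86) = +4.22 V, n = 2.
Overall: Cl₂(g) + Ca(s) → 2 Cl⁻(aq) + Ca²⁺(aq)
Q = [Cl⁻]^2·[Ca²⁺] / (P(Cl₂)); log Q = -4.014.
E = E° − (0.0592/n) log Q = +4.22 − (0.0592/2)(-4.014) = +4.339 V.

+4.339 V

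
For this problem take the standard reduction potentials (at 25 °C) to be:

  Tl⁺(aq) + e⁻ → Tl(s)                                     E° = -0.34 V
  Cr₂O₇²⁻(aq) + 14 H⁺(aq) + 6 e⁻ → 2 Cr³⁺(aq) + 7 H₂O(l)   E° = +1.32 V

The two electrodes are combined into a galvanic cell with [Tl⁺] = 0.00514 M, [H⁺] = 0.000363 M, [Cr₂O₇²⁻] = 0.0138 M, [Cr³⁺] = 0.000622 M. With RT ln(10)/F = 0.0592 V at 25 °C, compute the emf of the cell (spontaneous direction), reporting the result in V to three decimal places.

+1.365 V

Cr₂O₇²⁻/Cr³⁺ is the cathode (higher E°), Tl⁺/Tl the anode: E°cell = +1.32 − (-0.34) = +1.66 V, n = 6.
Overall: Cr₂O₇²⁻(aq) + 14 H⁺(aq) + 6 Tl(s) → 2 Cr³⁺(aq) + 7 H₂O(l) + 6 Tl⁺(aq)
Q = [Cr³⁺]^2·[Tl⁺]^6 / ([Cr₂O₇²⁻]·[H⁺]^14); log Q = 29.875.
E = E° − (0.0592/n) log Q = +1.66 − (0.0592/6)(29.875) = +1.365 V.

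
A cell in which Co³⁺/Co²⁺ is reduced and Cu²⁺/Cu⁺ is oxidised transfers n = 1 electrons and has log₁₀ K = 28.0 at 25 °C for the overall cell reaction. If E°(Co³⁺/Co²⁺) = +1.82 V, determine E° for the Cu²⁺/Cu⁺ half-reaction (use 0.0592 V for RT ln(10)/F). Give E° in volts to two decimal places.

+0.16 V

E°cell = (0.0592/n)·log K = (0.0592/1)(28.0) = +1.658 V.
Since Co³⁺/Co²⁺ is the cathode and Cu²⁺/Cu⁺ the anode, E°cell = E°(Co³⁺/Co²⁺) − E°(Cu²⁺/Cu⁺).
So E°(Cu²⁺/Cu⁺) = E°(Co³⁺/Co²⁺) − E°cell = (+1.82) − (+1.658) = +0.16 V.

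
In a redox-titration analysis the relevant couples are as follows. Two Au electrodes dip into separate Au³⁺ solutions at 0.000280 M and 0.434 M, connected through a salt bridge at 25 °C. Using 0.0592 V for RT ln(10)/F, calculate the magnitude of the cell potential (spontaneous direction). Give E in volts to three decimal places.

+0.063 V

For a concentration cell E°cell = 0. The 0.434 M side is the cathode (reduction is favoured where [Au³⁺] is higher).
With n = 3, E = −(0.0592/3) log([Au³⁺]ₐₙ/[Au³⁺]꜀ₐₜ) = −(0.0592/3) log(0.00028/0.434) = −(0.0592/3)(-3.190) = +0.063 V.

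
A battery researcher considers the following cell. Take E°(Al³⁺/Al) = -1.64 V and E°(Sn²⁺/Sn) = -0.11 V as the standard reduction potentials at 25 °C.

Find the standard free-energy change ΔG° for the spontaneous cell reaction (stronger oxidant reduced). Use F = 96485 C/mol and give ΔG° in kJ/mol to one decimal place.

-885.7 kJ/mol

Sn²⁺/Sn (E° = -0.11 V) is the cathode; Al³⁺/Al (E° = -1.64 V) is the anode, so E°cell = +1.53 V.
Balancing electrons gives n = 6 (lcm of 2 and 3).
ΔG° = −nFE° = −(6)(96485)(+1.53) = -885,732 J = -885.7 kJ/mol.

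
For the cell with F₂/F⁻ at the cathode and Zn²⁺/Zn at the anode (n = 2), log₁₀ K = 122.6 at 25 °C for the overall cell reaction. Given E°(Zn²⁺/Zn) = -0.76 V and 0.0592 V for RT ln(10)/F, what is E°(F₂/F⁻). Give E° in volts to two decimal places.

+2.87 V

E°cell = (0.0592/n)·log K = (0.0592/2)(122.6) = +3.629 V.
Since F₂/F⁻ is the cathode and Zn²⁺/Zn the anode, E°cell = E°(F₂/F⁻) − E°(Zn²⁺/Zn).
So E°(F₂/F⁻) = E°cell + E°(Zn²⁺/Zn) = +3.629 + (-0.76) = +2.87 V.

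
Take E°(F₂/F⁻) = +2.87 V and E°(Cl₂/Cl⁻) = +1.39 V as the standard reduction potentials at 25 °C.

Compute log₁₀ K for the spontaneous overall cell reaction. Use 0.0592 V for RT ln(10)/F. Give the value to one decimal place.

50.0

Cathode: F₂/F⁻; anode: Cl₂/Cl⁻. E°cell = +1.48 V, n = 2.
log K = nE°cell / 0.0592 = (2)(+1.48) / 0.0592 = 50.0.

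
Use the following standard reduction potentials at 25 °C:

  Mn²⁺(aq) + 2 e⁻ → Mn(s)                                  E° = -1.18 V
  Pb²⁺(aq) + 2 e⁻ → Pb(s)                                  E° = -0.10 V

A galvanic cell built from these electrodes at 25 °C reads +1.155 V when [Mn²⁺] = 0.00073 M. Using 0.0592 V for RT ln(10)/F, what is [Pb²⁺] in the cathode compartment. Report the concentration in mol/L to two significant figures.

0.25 M

Pb²⁺/Pb is the cathode, Mn²⁺/Mn the anode: E°cell = +1.08 V, n = 2.
Overall reaction: Pb²⁺(aq) + Mn(s) → Pb(s) + Mn²⁺(aq); Q = [Mn²⁺]^1/[Pb²⁺]^1.
From E = E° − (0.0592/n) log Q: log Q = (E° − E)·n/0.0592 = (+1.08 − (+1.155))·2/0.0592 = -2.5338.
So 1·log[Pb²⁺] = 1·log(0.00073) − log Q = -3.1367 − (-2.5338) = -0.6029; [Pb²⁺] = 10^(-0.6029) ≈ 0.25 M.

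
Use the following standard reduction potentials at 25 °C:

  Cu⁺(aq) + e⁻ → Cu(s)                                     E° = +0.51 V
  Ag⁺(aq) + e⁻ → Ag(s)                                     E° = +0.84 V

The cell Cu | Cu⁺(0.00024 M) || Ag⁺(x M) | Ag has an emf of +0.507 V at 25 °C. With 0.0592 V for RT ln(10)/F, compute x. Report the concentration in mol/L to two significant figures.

0.23 M

Ag⁺/Ag is the cathode, Cu⁺/Cu the anode: E°cell = +0.33 V, n = 1.
Overall reaction: Ag⁺(aq) + Cu(s) → Ag(s) + Cu⁺(aq); Q = [Cu⁺]^1/[Ag⁺]^1.
From E = E° − (0.0592/n) log Q: log Q = (E° − E)·n/0.0592 = (+0.33 − (+0.507))·1/0.0592 = -2.9899.
So 1·log[Ag⁺] = 1·log(0.00024) − log Q = -3.6198 − (-2.9899) = -0.6299; [Ag⁺] = 10^(-0.6299) ≈ 0.23 M.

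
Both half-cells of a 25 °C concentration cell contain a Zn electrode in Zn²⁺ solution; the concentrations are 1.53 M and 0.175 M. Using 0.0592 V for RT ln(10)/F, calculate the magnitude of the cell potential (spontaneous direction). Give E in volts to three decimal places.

+0.028 V

For a concentration cell E°cell = 0. The 1.53 M side is the cathode (reduction is favoured where [Zn²⁺] is higher).
With n = 2, E = −(0.0592/2) log([Zn²⁺]ₐₙ/[Zn²⁺]꜀ₐₜ) = −(0.0592/2) log(0.175/1.53) = −(0.0592/2)(-0.942) = +0.028 V.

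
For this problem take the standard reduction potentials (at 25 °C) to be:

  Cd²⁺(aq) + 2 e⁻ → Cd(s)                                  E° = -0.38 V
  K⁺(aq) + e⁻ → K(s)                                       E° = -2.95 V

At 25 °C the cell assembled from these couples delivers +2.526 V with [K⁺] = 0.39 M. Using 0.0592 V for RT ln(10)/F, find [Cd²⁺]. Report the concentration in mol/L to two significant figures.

Cd²⁺/Cd is the cathode, K⁺/K the anode: E°cell = +2.57 V, n = 2.
Overall reaction: Cd²⁺(aq) + 2 K(s) → Cd(s) + 2 K⁺(aq); Q = [K⁺]^2/[Cd²⁺]^1.
From E = E° − (0.0592/n) log Q: log Q = (E° − E)·n/0.0592 = (+2.57 − (+2.526))·2/0.0592 = 1.4865.
So 1·log[Cd²⁺] = 2·log(0.39) − log Q = -0.8179 − (1.4865) = -2.3044; [Cd²⁺] = 10^(-2.3044) ≈ 0.0050 M.

0.0050 M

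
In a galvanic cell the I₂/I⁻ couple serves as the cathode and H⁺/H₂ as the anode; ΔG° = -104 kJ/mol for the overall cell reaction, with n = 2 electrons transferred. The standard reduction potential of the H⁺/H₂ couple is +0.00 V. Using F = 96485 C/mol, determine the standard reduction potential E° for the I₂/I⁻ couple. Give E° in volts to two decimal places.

E°cell = −ΔG°/(nF) = −(-104×10³)/((2)(96485)) = +0.539 V.
Since I₂/I⁻ is the cathode and H⁺/H₂ the anode, E°cell = E°(I₂/I⁻) − E°(H⁺/H₂).
So E°(I₂/I⁻) = E°cell + E°(H⁺/H₂) = +0.539 + (+0.00) = +0.54 V.

+0.54 V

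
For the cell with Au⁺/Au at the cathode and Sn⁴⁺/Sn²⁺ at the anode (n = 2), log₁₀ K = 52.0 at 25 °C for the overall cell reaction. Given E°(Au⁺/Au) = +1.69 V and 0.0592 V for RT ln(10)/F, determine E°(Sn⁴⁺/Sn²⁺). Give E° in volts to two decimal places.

+0.15 V

E°cell = (0.0592/n)·log K = (0.0592/2)(52.0) = +1.539 V.
Since Au⁺/Au is the cathode and Sn⁴⁺/Sn²⁺ the anode, E°cell = E°(Au⁺/Au) − E°(Sn⁴⁺/Sn²⁺).
So E°(Sn⁴⁺/Sn²⁺) = E°(Au⁺/Au) − E°cell = (+1.69) − (+1.539) = +0.15 V.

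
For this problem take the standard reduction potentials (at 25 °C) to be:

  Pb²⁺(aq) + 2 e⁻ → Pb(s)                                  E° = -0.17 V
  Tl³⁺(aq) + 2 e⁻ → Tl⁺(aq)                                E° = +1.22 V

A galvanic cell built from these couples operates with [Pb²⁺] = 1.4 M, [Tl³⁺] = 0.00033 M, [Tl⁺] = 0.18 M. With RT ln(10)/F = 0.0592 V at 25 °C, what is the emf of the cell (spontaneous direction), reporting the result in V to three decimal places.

Tl³⁺/Tl⁺ is the cathode (higher E°), Pb²⁺/Pb the anode: E°cell = +1.22 − (-0.17) = +1.39 V, n = 2.
Overall: Tl³⁺(aq) + Pb(s) → Tl⁺(aq) + Pb²⁺(aq)
Q = [Tl⁺]·[Pb²⁺] / ([Tl³⁺]); log Q = 2.883.
E = E° − (0.0592/n) log Q = +1.39 − (0.0592/2)(2.883) = +1.305 V.

+1.305 V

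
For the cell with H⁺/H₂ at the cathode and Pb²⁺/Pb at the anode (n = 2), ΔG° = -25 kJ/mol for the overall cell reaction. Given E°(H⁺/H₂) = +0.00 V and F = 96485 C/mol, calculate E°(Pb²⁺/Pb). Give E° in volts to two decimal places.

-0.13 V

E°cell = −ΔG°/(nF) = −(-25×10³)/((2)(96485)) = +0.130 V.
Since H⁺/H₂ is the cathode and Pb²⁺/Pb the anode, E°cell = E°(H⁺/H₂) − E°(Pb²⁺/Pb).
So E°(Pb²⁺/Pb) = E°(H⁺/H₂) − E°cell = (+0.00) − (+0.130) = -0.13 V.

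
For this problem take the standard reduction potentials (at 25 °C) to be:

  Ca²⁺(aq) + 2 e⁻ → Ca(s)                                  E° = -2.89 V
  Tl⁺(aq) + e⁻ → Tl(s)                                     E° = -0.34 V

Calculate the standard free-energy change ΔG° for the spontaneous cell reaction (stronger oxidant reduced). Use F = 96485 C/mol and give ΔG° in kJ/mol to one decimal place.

-492.1 kJ/mol

Tl⁺/Tl (E° = -0.34 V) is the cathode; Ca²⁺/Ca (E° = -2.89 V) is the anode, so E°cell = +2.55 V.
Balancing electrons gives n = 2 (lcm of 1 and 2).
ΔG° = −nFE° = −(2)(96485)(+2.55) = -492,073 J = -492.1 kJ/mol.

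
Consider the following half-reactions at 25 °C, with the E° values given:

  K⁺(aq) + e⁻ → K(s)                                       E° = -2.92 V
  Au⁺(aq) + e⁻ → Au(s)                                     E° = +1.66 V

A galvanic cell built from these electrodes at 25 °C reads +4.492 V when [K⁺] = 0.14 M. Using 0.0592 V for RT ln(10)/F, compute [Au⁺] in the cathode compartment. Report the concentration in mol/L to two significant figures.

0.0046 M

Au⁺/Au is the cathode, K⁺/K the anode: E°cell = +4.58 V, n = 1.
Overall reaction: Au⁺(aq) + K(s) → Au(s) + K⁺(aq); Q = [K⁺]^1/[Au⁺]^1.
From E = E° − (0.0592/n) log Q: log Q = (E° − E)·n/0.0592 = (+4.58 − (+4.492))·1/0.0592 = 1.4865.
So 1·log[Au⁺] = 1·log(0.14) − log Q = -0.8539 − (1.4865) = -2.3404; [Au⁺] = 10^(-2.3404) ≈ 0.0046 M.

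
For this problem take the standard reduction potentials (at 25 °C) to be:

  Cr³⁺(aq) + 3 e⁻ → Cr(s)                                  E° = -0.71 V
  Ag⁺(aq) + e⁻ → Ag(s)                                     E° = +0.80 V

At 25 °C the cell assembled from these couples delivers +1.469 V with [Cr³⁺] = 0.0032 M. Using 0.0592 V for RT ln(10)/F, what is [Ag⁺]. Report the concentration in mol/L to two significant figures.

0.030 M

Ag⁺/Ag is the cathode, Cr³⁺/Cr the anode: E°cell = +1.51 V, n = 3.
Overall reaction: 3 Ag⁺(aq) + Cr(s) → 3 Ag(s) + Cr³⁺(aq); Q = [Cr³⁺]^1/[Ag⁺]^3.
From E = E° − (0.0592/n) log Q: log Q = (E° − E)·n/0.0592 = (+1.51 − (+1.469))·3/0.0592 = 2.0777.
So 3·log[Ag⁺] = 1·log(0.0032) − log Q = -2.4949 − (2.0777) = -4.5726; log[Ag⁺] = -4.5726 / 3 = -1.5242; [Ag⁺] = 10^(-1.5242) ≈ 0.030 M.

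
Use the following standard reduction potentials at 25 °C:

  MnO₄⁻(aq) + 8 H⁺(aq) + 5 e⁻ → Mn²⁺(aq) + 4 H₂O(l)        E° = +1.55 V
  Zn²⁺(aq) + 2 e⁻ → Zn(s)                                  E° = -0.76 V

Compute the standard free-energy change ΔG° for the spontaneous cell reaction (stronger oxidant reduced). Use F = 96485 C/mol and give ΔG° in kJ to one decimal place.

-2228.8 kJ

MnO₄⁻/Mn²⁺ (E° = +1.55 V) is the cathode; Zn²⁺/Zn (E° = -0.76 V) is the anode, so E°cell = +2.31 V.
Balancing electrons gives n = 10 (lcm of 5 and 2).
ΔG° = −nFE° = −(10)(96485)(+2.31) = -2,228,804 J = -2228.8 kJ.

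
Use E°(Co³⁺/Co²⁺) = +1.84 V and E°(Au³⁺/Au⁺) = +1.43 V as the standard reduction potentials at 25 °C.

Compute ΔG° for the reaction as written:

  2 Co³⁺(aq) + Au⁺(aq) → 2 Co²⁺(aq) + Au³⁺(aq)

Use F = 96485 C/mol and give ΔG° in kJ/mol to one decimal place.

-79.1 kJ/mol

As written, Co³⁺/Co²⁺ is reduced (cathode) and Au³⁺/Au⁺ is oxidised (anode), so E°cell = (+1.84) − (+1.43) = +0.41 V.
Balancing electrons gives n = 2.
ΔG° = −nFE° = −(2)(96485)(+0.41) = -79,118 J = -79.1 kJ/mol.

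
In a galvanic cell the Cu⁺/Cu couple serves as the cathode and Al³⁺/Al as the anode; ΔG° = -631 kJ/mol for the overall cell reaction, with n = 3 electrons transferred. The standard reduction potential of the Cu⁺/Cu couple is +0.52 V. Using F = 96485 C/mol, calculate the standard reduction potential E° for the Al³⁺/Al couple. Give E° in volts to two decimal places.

-1.66 V

E°cell = −ΔG°/(nF) = −(-631×10³)/((3)(96485)) = +2.180 V.
Since Cu⁺/Cu is the cathode and Al³⁺/Al the anode, E°cell = E°(Cu⁺/Cu) − E°(Al³⁺/Al).
So E°(Al³⁺/Al) = E°(Cu⁺/Cu) − E°cell = (+0.52) − (+2.180) = -1.66 V.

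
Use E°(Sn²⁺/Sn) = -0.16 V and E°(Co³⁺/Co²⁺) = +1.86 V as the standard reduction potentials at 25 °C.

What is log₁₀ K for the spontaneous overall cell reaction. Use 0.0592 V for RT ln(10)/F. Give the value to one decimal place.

68.2

Cathode: Co³⁺/Co²⁺; anode: Sn²⁺/Sn. E°cell = +2.02 V, n = 2.
log K = nE°cell / 0.0592 = (2)(+2.02) / 0.0592 = 68.2.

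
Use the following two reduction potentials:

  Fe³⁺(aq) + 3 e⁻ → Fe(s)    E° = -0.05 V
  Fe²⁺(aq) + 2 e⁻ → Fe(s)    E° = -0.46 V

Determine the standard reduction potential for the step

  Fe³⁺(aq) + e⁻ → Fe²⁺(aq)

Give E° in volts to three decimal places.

Sequential free energies add, so n₃E°₃ = n₁E°₁ + n₂E°₂.
With n₃ = 3, and the known step contributing 2×(-0.46) V, the unknown satisfies 1·E° = 3×(-0.05) − 2×(-0.46) = +0.770.
E° = +0.770 / 1 = +0.770 V.

+0.770 V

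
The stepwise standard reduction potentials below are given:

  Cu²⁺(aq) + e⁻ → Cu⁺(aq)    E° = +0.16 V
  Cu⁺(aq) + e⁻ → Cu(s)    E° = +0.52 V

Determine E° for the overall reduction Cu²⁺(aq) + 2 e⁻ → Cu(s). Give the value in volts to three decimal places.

+0.340 V

Since ΔG° = −nFE° is additive over sequential reductions, n₃E°₃ = n₁E°₁ + n₂E°₂.
E°₃ = (1×+0.16 + 1×+0.52) / 2 = (+0.680) / 2 = +0.340 V.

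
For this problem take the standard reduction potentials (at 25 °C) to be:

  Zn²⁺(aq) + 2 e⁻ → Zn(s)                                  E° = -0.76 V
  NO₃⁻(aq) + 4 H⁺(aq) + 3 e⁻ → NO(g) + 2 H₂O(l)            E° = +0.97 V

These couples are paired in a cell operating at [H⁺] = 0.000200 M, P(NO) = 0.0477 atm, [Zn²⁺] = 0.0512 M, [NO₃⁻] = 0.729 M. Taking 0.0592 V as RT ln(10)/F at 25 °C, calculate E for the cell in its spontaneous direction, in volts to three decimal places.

+1.500 V

NO₃⁻/NO is the cathode (higher E°), Zn²⁺/Zn the anode: E°cell = +0.97 − (-0.76) = +1.73 V, n = 6.
Overall: 2 NO₃⁻(aq) + 8 H⁺(aq) + 3 Zn(s) → 2 NO(g) + 4 H₂O(l) + 3 Zn²⁺(aq)
Q = P(NO)^2·[Zn²⁺]^3 / ([NO₃⁻]^2·[H⁺]^8); log Q = 23.351.
E = E° − (0.0592/n) log Q = +1.73 − (0.0592/6)(23.351) = +1.500 V.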